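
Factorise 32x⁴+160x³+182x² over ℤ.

Pull out the common factor 2x², then factor the remaining trinomial.

2x²(4x+13)(4x+7)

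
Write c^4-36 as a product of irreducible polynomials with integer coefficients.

(c^2+6)·(c^2-6)

Substitute u = c^2 to get a quadratic in u, then factor.
c^2+6 is irreducible over ℤ (always positive, so no real roots).
c^2-6 is irreducible over ℤ (6 is not a perfect square).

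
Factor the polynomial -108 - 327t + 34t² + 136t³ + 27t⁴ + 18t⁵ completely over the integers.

Testing divisors of the constant over divisors of the leading coefficient, t = 4/3 is a root, giving the factor (3t - 4) and quotient 6t⁴ + 17t³ + 68t² + 102t + 27.
Next, t = -3/2 is a root, so (2t + 3) divides it; the quotient is 3t³ + 4t² + 28t + 9.
Next, t = -1/3 is a root, so (3t + 1) divides it; the quotient is t² + t + 9.
The quadratic t² + t + 9 has discriminant -35 < 0 and is irreducible over ℤ.

(2t + 3)(3t + 1)(3t - 4)(t² + t + 9)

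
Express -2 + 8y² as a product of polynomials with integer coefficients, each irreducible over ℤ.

Pull out the common factor 2; 4y² - 1 is a difference of squares.

2(2y + 1)(2y - 1)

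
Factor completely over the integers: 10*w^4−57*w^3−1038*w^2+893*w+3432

Trying the rational-root candidates, w = −3/2 is a root, giving the factor (2*w+3) and quotient 5*w^3−36*w^2−465*w+1144.
Continuing, w = 11/5 is a root, so (5*w−11) is a factor; dividing leaves w^2−5*w−104.
The remaining quadratic factors as (w−13)(w+8).

(2*w+3)*(5*w−11)*(w+8)*(w−13)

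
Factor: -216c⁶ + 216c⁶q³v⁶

Pull out the common factor 216c⁶, leaving q³v⁶ - 1.
Recognize a difference of cubes with the parts qv² and 1.

216c⁶(qv² - 1)(q²v⁴ + qv² + 1)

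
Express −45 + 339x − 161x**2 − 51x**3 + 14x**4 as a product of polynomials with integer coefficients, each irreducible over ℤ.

By the rational root theorem, x = 1/7 is a root, so (7x − 1) is a factor; dividing leaves 2x**3 − 7x**2 − 24x + 45.
Continuing, x = −3 is a root, so (x + 3) divides it; the quotient is 2x**2 − 13x + 15.
The remaining quadratic factors as (2x − 3)(x − 5).

(2x − 3)(7x − 1)(x + 3)(x − 5)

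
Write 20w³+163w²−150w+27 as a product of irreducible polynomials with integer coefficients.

Trying the rational-root candidates, w = 3/5 is a root, so (5w−3) divides it; the quotient is 4w²+35w−9.
The remaining quadratic factors as (4w−1)(w+9).

(4w−1)(5w−3)(w+9)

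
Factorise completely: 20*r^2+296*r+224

4*(5*r+4)*(r+14)

Pull out the common factor 4, then factor the remaining trinomial.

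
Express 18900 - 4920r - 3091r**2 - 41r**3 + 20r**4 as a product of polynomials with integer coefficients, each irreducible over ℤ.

(4r + 15)(5r - 9)(r + 10)(r - 14)

Among the possible rational roots, r = -15/4 is a root, so (4r + 15) divides it; the quotient is 5r**3 - 29r**2 - 664r + 1260.
Then r = 14 is a root, so (r - 14) divides it; the quotient is 5r**2 + 41r - 90.
The remaining quadratic factors as (r + 10)(5r - 9).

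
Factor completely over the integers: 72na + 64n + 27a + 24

Group as (72na + 64n) + (27a + 24) = 8n(9a + 8) + 3(9a + 8).
Both groups share the factor (9a + 8).

(8n + 3)(9a + 8)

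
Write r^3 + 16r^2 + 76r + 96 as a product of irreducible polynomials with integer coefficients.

Trying the rational-root candidates, r = -2 is a root, so (r + 2) is a factor; dividing leaves r^2 + 14r + 48.
The remaining quadratic factors as (r + 6)(r + 8).

(r + 2)(r + 6)(r + 8)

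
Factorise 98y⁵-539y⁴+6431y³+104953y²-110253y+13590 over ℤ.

(2y+15)(7y-1)(7y-6)(y²-12y+151)

Trying the rational-root candidates, y = 6/7 is a root, giving the factor (7y-6) and quotient 14y⁴-65y³+863y²+15733y-2265.
Next, y = 1/7 is a root, so (7y-1) is a factor; dividing leaves 2y³-9y²+122y+2265.
Continuing, y = -15/2 is a root, giving the factor (2y+15) and quotient y²-12y+151.
The quadratic y²-12y+151 has discriminant -460 < 0 and is irreducible over ℤ.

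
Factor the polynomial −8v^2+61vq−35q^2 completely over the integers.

−(8v−5q)(v−7q)

Group: −8v(v−7q) + 5q(v−7q); both groups contain (v−7q).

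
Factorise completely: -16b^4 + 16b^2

Pull out the common factor 16b^2, leaving -b^2 + 1.
Recognize a difference of squares with the parts 1 and b.

-16b^2(b + 1)(b - 1)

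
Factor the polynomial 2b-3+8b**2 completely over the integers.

Need a pair with product 8·(-3) = -24 and sum 2: that's 6 and -4.
Split the middle term: 8b**2+6b - 4b-3 = 2b(4b+3) - (4b+3).

(2b-1)(4b+3)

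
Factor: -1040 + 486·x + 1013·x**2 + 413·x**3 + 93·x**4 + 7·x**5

By the rational root theorem, x = 5/7 is a root, so (7·x - 5) is a factor; dividing leaves x**4 + 14·x**3 + 69·x**2 + 194·x + 208.
Next, x = -8 is a root, so (x + 8) divides it; the quotient is x**3 + 6·x**2 + 21·x + 26.
Continuing, x = -2 is a root, so (x + 2) is a factor; dividing leaves x**2 + 4·x + 13.
The quadratic x**2 + 4·x + 13 has discriminant -36 < 0 and is irreducible over ℤ.

(7·x - 5)·(x + 2)·(x + 8)·(x**2 + 4·x + 13)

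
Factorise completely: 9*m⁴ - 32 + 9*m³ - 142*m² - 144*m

(3*m + 1)*(3*m + 2)*(m + 4)*(m - 4)

Trying the rational-root candidates, m = -4 is a root, giving the factor (m + 4) and quotient 9*m³ - 27*m² - 34*m - 8.
Then m = 4 is a root, giving the factor (m - 4) and quotient 9*m² + 9*m + 2.
The remaining quadratic factors as (3*m + 2)(3*m + 1).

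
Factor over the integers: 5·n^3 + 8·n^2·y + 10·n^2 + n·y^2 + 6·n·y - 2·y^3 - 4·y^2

Group: n·(5·n^2 + 3·n·y - 2·y^2) + (y + 2)·(5·n^2 + 3·n·y - 2·y^2); both groups contain (5·n^2 + 3·n·y - 2·y^2), so (n + y + 2) is a factor with cofactor 5·n^2 + 3·n·y - 2·y^2.
The cofactor groups again: 5·n^2 + 3·n·y - 2·y^2 = 5·n·(n + y) - 2·y·(n + y); both groups contain (n + y), giving (5·n - 2·y)·(n + y).

(5·n - 2·y)·(n + y)·(n + y + 2)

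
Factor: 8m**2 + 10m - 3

(2m + 3)(4m - 1)

Need a pair with product 8·(-3) = -24 and sum 10: that's 12 and -2.
Split the middle term: 8m**2 + 12m - 2m - 3 = 4m(2m + 3) - (2m + 3).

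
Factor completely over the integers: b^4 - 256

(b + 4)(b - 4)(b^2 + 16)

Write as (b^2)² − (16)², then factor b^2 - 16 once more.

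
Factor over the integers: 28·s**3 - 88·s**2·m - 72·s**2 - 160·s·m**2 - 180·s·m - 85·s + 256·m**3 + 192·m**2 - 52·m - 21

(2·s - 8·m - 7)·(7·s - 8·m + 3)·(2·s + 4·m + 1)

Group: 7·s·(4·s**2 - 8·s·m - 12·s - 32·m**2 - 36·m - 7) + (-8·m + 3)·(4·s**2 - 8·s·m - 12·s - 32·m**2 - 36·m - 7); both groups contain (4·s**2 - 8·s·m - 12·s - 32·m**2 - 36·m - 7), so (7·s - 8·m + 3) is a factor with cofactor 4·s**2 - 8·s·m - 12·s - 32·m**2 - 36·m - 7.
The cofactor groups again: 4·s**2 - 8·s·m - 12·s - 32·m**2 - 36·m - 7 = 2·s·(2·s - 8·m - 7) + (4·m + 1)·(2·s - 8·m - 7); both groups contain (2·s - 8·m - 7), giving (2·s + 4·m + 1)·(2·s - 8·m - 7).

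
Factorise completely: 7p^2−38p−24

Need a pair with product 7·(−24) = −168 and sum −38: that's 4 and −42.
Split the middle term: 7p^2+4p − 42p−24 = p(7p+4) − 6(7p+4).

(7p+4)(p−6)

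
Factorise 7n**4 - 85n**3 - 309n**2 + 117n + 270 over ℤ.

(7n + 6)(n + 3)(n - 1)(n - 15)

Among the possible rational roots, n = -3 is a root, giving the factor (n + 3) and quotient 7n**3 - 106n**2 + 9n + 90.
Next, n = 15 is a root, so (n - 15) is a factor; dividing leaves 7n**2 - n - 6.
The remaining quadratic factors as (7n + 6)(n - 1).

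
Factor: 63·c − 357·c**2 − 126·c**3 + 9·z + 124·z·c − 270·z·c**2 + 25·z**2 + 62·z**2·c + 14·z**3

Group: 2·z·(7·z**2 + 52·z·c + 9·z + 21·c**2 + 63·c) + (−6·c + 1)·(7·z**2 + 52·z·c + 9·z + 21·c**2 + 63·c); both groups contain (7·z**2 + 52·z·c + 9·z + 21·c**2 + 63·c), so (2·z − 6·c + 1) is a factor with cofactor 7·z**2 + 52·z·c + 9·z + 21·c**2 + 63·c.
The cofactor groups again: 7·z**2 + 52·z·c + 9·z + 21·c**2 + 63·c = 7·z·(z + 7·c) + (3·c + 9)·(z + 7·c); both groups contain (z + 7·c), giving (7·z + 3·c + 9)·(z + 7·c).

(2·z − 6·c + 1)·(7·z + 3·c + 9)·(z + 7·c)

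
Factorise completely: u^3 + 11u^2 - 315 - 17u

(u + 7)(u + 9)(u - 5)

Trying the rational-root candidates, u = -7 is a root, giving the factor (u + 7) and quotient u^2 + 4u - 45.
The remaining quadratic factors as (u - 5)(u + 9).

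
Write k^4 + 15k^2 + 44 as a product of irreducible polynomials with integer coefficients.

(k^2 + 11)(k^2 + 4)

Substitute u = k^2 to get a quadratic in u, then factor.
k^2 + 11 is irreducible over ℤ (always positive, so no real roots).
k^2 + 4 is irreducible over ℤ (sum of squares).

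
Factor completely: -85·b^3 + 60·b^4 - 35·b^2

Pull out the common factor 5·b^2, then factor the remaining trinomial.

5·b^2·(3·b + 1)·(4·b - 7)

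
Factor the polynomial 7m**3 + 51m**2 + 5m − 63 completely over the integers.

By the rational root theorem, m = 1 is a root, so (m − 1) divides it; the quotient is 7m**2 + 58m + 63.
The remaining quadratic factors as (7m + 9)(m + 7).

(7m + 9)(m + 7)(m − 1)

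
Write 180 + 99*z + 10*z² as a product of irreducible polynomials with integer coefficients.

(2*z + 15)*(5*z + 12)

Need a pair with product 10·180 = 1800 and sum 99: that's 24 and 75.
Split the middle term: 10*z² + 24*z + 75*z + 180 = 2*z*(5*z + 12) + 15*(5*z + 12).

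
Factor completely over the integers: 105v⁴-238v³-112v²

7v²(3v-8)(5v+2)

Pull out the common factor 7v², then factor the remaining trinomial.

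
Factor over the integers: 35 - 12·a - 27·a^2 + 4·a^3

(4·a + 5)·(a - 1)·(a - 7)

Trying the rational-root candidates, a = 7 is a root, so (a - 7) divides it; the quotient is 4·a^2 + a - 5.
The remaining quadratic factors as (4·a + 5)(a - 1).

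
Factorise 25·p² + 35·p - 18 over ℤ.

Need a pair with product 25·(-18) = -450 and sum 35: that's 45 and -10.
Split the middle term: 25·p² + 45·p - 10·p - 18 = 5·p·(5·p + 9) - 2·(5·p + 9).

(5·p + 9)·(5·p - 2)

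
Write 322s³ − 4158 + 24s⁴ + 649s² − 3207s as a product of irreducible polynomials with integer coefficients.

By the rational root theorem, s = 11/4 is a root, so (4s − 11) is a factor; dividing leaves 6s³ + 97s² + 429s + 378.
Continuing, s = −9 is a root, so (s + 9) is a factor; dividing leaves 6s² + 43s + 42.
The remaining quadratic factors as (s + 6)(6s + 7).

(4s − 11)(6s + 7)(s + 6)(s + 9)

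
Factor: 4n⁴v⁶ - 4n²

4n²(nv³ + 1)(nv³ - 1)

Every term has a factor of 4n²; factoring it out leaves n²v⁶ - 1.
Recognize a difference of squares with the parts nv³ and 1.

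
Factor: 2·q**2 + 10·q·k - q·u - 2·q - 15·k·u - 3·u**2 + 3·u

Group: q·(2·q - 3·u) + (5·k + u - 1)·(2·q - 3·u); both groups contain (2·q - 3·u).

(2·q - 3·u)·(q + 5·k + u - 1)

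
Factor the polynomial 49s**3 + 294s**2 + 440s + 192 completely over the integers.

Trying the rational-root candidates, s = −8/7 is a root, giving the factor (7s + 8) and quotient 7s**2 + 34s + 24.
The remaining quadratic factors as (7s + 6)(s + 4).

(7s + 6)(7s + 8)(s + 4)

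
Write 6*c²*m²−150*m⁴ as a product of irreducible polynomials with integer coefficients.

Factor out 6*m², leaving c²−25*m², which is a difference of two squares.

6*m²*(c+5*m)*(c−5*m)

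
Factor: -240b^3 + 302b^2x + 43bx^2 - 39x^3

Group: 3b(-80b^2 + 74bx + 39x^2) - x(-80b^2 + 74bx + 39x^2); both groups contain (-80b^2 + 74bx + 39x^2), so (3b - x) is a factor with cofactor -80b^2 + 74bx + 39x^2.
The cofactor groups again: -80b^2 + 74bx + 39x^2 = -8b(10b - 13x) - 3x(10b - 13x); both groups contain (10b - 13x), giving -(8b + 3x)(10b - 13x).

-(10b - 13x)(3b - x)(8b + 3x)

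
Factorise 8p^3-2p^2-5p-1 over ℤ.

Among the possible rational roots, p = -1/2 is a root, so (2p+1) divides it; the quotient is 4p^2-3p-1.
The remaining quadratic factors as (4p+1)(p-1).

(2p+1)(4p+1)(p-1)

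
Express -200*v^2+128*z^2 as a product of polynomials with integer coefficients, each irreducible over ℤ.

Factor out 8, leaving 16*z^2-25*v^2, which is a difference of two squares.

8*(4*z-5*v)*(4*z+5*v)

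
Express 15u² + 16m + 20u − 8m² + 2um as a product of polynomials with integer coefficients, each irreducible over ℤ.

(3u − 2m + 4)(5u + 4m)

Group: 5u(3u − 2m + 4) + 4m(3u − 2m + 4); both groups contain (3u − 2m + 4).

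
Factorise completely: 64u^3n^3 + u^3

u^3(4n + 1)(16n^2 - 4n + 1)

Pull out the common factor u^3, leaving 64n^3 + 1.
Recognize a sum of cubes with the parts 4n and 1.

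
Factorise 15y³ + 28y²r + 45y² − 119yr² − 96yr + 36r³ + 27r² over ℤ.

(5y − 9r)(3y − r)(y + 4r + 3)

Group: y(15y² − 32yr + 9r²) + (4r + 3)(15y² − 32yr + 9r²); both groups contain (15y² − 32yr + 9r²), so (y + 4r + 3) is a factor with cofactor 15y² − 32yr + 9r².
The cofactor groups again: 15y² − 32yr + 9r² = 5y(3y − r) − 9r(3y − r); both groups contain (3y − r), giving (5y − 9r)(3y − r).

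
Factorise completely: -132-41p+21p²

Need a pair with product 21·(-132) = -2772 and sum -41: that's -77 and 36.
Split the middle term: 21p²-77p + 36p-132 = 7p(3p-11) + 12(3p-11).

(3p-11)(7p+12)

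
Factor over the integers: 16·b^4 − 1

Difference of squares twice: with A = 2·b and B = 1, A⁴ − B⁴ = (A² − B²)(A² + B²), and A² − B² factors again.

(2·b + 1)·(2·b − 1)·(4·b^2 + 1)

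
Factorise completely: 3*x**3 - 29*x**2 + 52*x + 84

Among the possible rational roots, x = -1 is a root, so (x + 1) is a factor; dividing leaves 3*x**2 - 32*x + 84.
The remaining quadratic factors as (x - 6)(3*x - 14).

(3*x - 14)*(x + 1)*(x - 6)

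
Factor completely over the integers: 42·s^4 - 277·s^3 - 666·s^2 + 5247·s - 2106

(2·s - 9)·(3·s + 13)·(7·s - 3)·(s - 6)

Testing divisors of the constant over divisors of the leading coefficient, s = -13/3 is a root, so (3·s + 13) is a factor; dividing leaves 14·s^3 - 153·s^2 + 441·s - 162.
Then s = 3/7 is a root, so (7·s - 3) divides it; the quotient is 2·s^2 - 21·s + 54.
The remaining quadratic factors as (2·s - 9)(s - 6).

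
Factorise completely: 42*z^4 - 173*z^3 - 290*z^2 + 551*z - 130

Trying the rational-root candidates, z = 1 is a root, giving the factor (z - 1) and quotient 42*z^3 - 131*z^2 - 421*z + 130.
Next, z = 5 is a root, giving the factor (z - 5) and quotient 42*z^2 + 79*z - 26.
The remaining quadratic factors as (7*z - 2)(6*z + 13).

(6*z + 13)*(7*z - 2)*(z - 1)*(z - 5)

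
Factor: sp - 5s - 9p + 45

Group as (sp - 5s) + (-9p + 45) = s(p - 5) - 9(p - 5).
Both groups share the factor (p - 5).

(p - 5)(s - 9)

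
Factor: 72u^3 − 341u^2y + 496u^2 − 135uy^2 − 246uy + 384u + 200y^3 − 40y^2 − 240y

Group: 8u(9u^2 − 37uy + 62u − 40y^2 + 8y + 48) − 5y(9u^2 − 37uy + 62u − 40y^2 + 8y + 48); both groups contain (9u^2 − 37uy + 62u − 40y^2 + 8y + 48), so (8u − 5y) is a factor with cofactor 9u^2 − 37uy + 62u − 40y^2 + 8y + 48.
The cofactor groups again: 9u^2 − 37uy + 62u − 40y^2 + 8y + 48 = 9u(u − 5y + 6) + (8y + 8)(u − 5y + 6); both groups contain (u − 5y + 6), giving (9u + 8y + 8)(u − 5y + 6).

(8u − 5y)(9u + 8y + 8)(u − 5y + 6)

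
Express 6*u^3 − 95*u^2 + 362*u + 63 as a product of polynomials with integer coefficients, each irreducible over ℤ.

Among the possible rational roots, u = 9 is a root, so (u − 9) is a factor; dividing leaves 6*u^2 − 41*u − 7.
The remaining quadratic factors as (6*u + 1)(u − 7).

(6*u + 1)*(u − 7)*(u − 9)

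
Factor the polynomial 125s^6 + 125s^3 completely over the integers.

125s^3(s + 1)(s^2 − s + 1)

Every term has a factor of 125s^3; factoring it out leaves s^3 + 1.
Recognize a sum of cubes with the parts s and 1.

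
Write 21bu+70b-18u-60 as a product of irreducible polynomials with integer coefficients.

(3u+10)(7b-6)

Group as (21bu+70b) + (-18u-60) = 7b(3u+10) - 6(3u+10).
Both groups share the factor (3u+10).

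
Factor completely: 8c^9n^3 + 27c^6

c^6(2cn + 3)(4c^2n^2 − 6cn + 9)

Every term has a factor of c^6; factoring it out leaves 8c^3n^3 + 27.
Recognize a sum of cubes with the parts 2cn and 3.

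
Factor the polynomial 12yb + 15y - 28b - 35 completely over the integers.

Group as (12yb + 15y) + (-28b - 35) = 3y(4b + 5) - 7(4b + 5).
Both groups share the factor (4b + 5).

(3y - 7)(4b + 5)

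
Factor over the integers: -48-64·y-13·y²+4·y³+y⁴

(y+1)·(y+3)·(y+4)·(y-4)

By the rational root theorem, y = -4 is a root, giving the factor (y+4) and quotient y³-13·y-12.
Next, y = -1 is a root, giving the factor (y+1) and quotient y²-y-12.
The remaining quadratic factors as (y-4)(y+3).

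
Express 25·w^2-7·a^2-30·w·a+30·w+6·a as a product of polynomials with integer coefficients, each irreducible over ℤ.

Group: 5·w·(5·w+a) + (-7·a+6)·(5·w+a); both groups contain (5·w+a).

(5·w-7·a+6)·(5·w+a)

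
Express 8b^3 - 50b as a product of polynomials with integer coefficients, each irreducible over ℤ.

2b(2b + 5)(2b - 5)

Every term has a factor of 2b. Then 4b^2 - 25 = (2b)² − (5)².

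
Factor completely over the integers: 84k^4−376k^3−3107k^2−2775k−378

By the rational root theorem, k = 9 is a root, giving the factor (k−9) and quotient 84k^3+380k^2+313k+42.
Next, k = −1/6 is a root, so (6k+1) divides it; the quotient is 14k^2+61k+42.
The remaining quadratic factors as (7k+6)(2k+7).

(2k+7)(6k+1)(7k+6)(k−9)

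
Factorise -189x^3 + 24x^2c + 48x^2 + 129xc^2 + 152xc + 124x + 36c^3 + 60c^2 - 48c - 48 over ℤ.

Group: 9x(-21x^2 + 12xc - 4x + 9c^2 + 24c + 12) + (4c - 4)(-21x^2 + 12xc - 4x + 9c^2 + 24c + 12); both groups contain (-21x^2 + 12xc - 4x + 9c^2 + 24c + 12), so (9x + 4c - 4) is a factor with cofactor -21x^2 + 12xc - 4x + 9c^2 + 24c + 12.
The cofactor groups again: -21x^2 + 12xc - 4x + 9c^2 + 24c + 12 = -3x(7x + 3c + 6) + (3c + 2)(7x + 3c + 6); both groups contain (7x + 3c + 6), giving -(3x - 3c - 2)(7x + 3c + 6).

-(3x - 3c - 2)(7x + 3c + 6)(9x + 4c - 4)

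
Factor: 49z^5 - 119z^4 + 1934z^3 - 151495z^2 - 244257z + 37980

(7z + 12)(7z - 1)(z - 15)(z^2 + 11z + 211)

By the rational root theorem, z = 15 is a root, so (z - 15) divides it; the quotient is 49z^4 + 616z^3 + 11174z^2 + 16115z - 2532.
Continuing, z = 1/7 is a root, giving the factor (7z - 1) and quotient 7z^3 + 89z^2 + 1609z + 2532.
Next, z = -12/7 is a root, so (7z + 12) is a factor; dividing leaves z^2 + 11z + 211.
The quadratic z^2 + 11z + 211 has discriminant -723 < 0 and is irreducible over ℤ.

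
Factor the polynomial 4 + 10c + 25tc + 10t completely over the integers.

(5c + 2)(5t + 2)

Group as (25tc + 10t) + (10c + 4) = 5t(5c + 2) + 2(5c + 2).
Both groups share the factor (5c + 2).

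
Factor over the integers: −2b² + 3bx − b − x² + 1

Group: −2b(b − x + 1) + (x + 1)(b − x + 1); both groups contain (b − x + 1).

−(2b − x − 1)(b − x + 1)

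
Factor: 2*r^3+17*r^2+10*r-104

Trying the rational-root candidates, r = -4 is a root, so (r+4) is a factor; dividing leaves 2*r^2+9*r-26.
The remaining quadratic factors as (2*r+13)(r-2).

(2*r+13)*(r+4)*(r-2)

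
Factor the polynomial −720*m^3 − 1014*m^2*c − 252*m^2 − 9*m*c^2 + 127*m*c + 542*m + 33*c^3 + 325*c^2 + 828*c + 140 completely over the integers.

−(6*m − c − 5)*(8*m + 11*c + 2)*(15*m + 3*c + 14)

Group: 15*m*(−48*m^2 − 58*m*c + 28*m + 11*c^2 + 57*c + 10) + (3*c + 14)*(−48*m^2 − 58*m*c + 28*m + 11*c^2 + 57*c + 10); both groups contain (−48*m^2 − 58*m*c + 28*m + 11*c^2 + 57*c + 10), so (15*m + 3*c + 14) is a factor with cofactor −48*m^2 − 58*m*c + 28*m + 11*c^2 + 57*c + 10.
The cofactor groups again: −48*m^2 − 58*m*c + 28*m + 11*c^2 + 57*c + 10 = −8*m*(6*m − c − 5) + (−11*c − 2)*(6*m − c − 5); both groups contain (6*m − c − 5), giving −(8*m + 11*c + 2)*(6*m − c − 5).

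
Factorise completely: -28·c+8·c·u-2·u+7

(2·u-7)·(4·c-1)

Group as (8·c·u-28·c) + (-2·u+7) = 4·c·(2·u-7) - (2·u-7).
Both groups share the factor (2·u-7).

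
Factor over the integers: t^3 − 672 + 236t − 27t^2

By the rational root theorem, t = 8 is a root, so (t − 8) is a factor; dividing leaves t^2 − 19t + 84.
The remaining quadratic factors as (t − 12)(t − 7).

(t − 12)(t − 7)(t − 8)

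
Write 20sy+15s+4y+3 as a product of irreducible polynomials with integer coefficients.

(4y+3)(5s+1)

Group as (20sy+15s) + (4y+3) = 5s(4y+3) + (4y+3).
Both groups share the factor (4y+3).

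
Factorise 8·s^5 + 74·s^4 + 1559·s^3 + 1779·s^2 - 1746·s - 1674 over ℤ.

Among the possible rational roots, s = -3/4 is a root, so (4·s + 3) is a factor; dividing leaves 2·s^4 + 17·s^3 + 377·s^2 + 162·s - 558.
Then s = 1 is a root, giving the factor (s - 1) and quotient 2·s^3 + 19·s^2 + 396·s + 558.
Then s = -3/2 is a root, giving the factor (2·s + 3) and quotient s^2 + 8·s + 186.
The quadratic s^2 + 8·s + 186 has discriminant -680 < 0 and is irreducible over ℤ.

(2·s + 3)·(4·s + 3)·(s - 1)·(s^2 + 8·s + 186)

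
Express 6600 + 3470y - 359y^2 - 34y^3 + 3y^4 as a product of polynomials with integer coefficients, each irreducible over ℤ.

(3y + 5)(y + 10)(y - 11)(y - 12)

By the rational root theorem, y = -5/3 is a root, so (3y + 5) is a factor; dividing leaves y^3 - 13y^2 - 98y + 1320.
Continuing, y = 11 is a root, so (y - 11) is a factor; dividing leaves y^2 - 2y - 120.
The remaining quadratic factors as (y + 10)(y - 12).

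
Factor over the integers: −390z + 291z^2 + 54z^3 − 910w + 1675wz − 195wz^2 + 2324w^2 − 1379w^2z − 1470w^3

−(14w + 9z − 10)(15w − 2z − 13)(7w + 3z)

Group: 7w(−210w^2 − 107wz + 332w + 18z^2 + 97z − 130) + 3z(−210w^2 − 107wz + 332w + 18z^2 + 97z − 130); both groups contain (−210w^2 − 107wz + 332w + 18z^2 + 97z − 130), so (7w + 3z) is a factor with cofactor −210w^2 − 107wz + 332w + 18z^2 + 97z − 130.
The cofactor groups again: −210w^2 − 107wz + 332w + 18z^2 + 97z − 130 = −14w(15w − 2z − 13) + (−9z + 10)(15w − 2z − 13); both groups contain (15w − 2z − 13), giving −(14w + 9z − 10)(15w − 2z − 13).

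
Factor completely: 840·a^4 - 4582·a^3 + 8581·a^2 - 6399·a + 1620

Among the possible rational roots, a = 9/5 is a root, giving the factor (5·a - 9) and quotient 168·a^3 - 614·a^2 + 611·a - 180.
Next, a = 4/7 is a root, so (7·a - 4) divides it; the quotient is 24·a^2 - 74·a + 45.
The remaining quadratic factors as (6·a - 5)(4·a - 9).

(4·a - 9)·(5·a - 9)·(6·a - 5)·(7·a - 4)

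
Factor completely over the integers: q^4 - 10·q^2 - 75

Substitute u = q^2 to get a quadratic in u, then factor.
q^2 + 5 is irreducible over ℤ (always positive, so no real roots).
q^2 - 15 is irreducible over ℤ (15 is not a perfect square).

(q^2 + 5)·(q^2 - 15)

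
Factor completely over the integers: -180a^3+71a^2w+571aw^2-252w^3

Group: 4a(-45a^2-61aw+36w^2) - 7w(-45a^2-61aw+36w^2); both groups contain (-45a^2-61aw+36w^2), so (4a-7w) is a factor with cofactor -45a^2-61aw+36w^2.
The cofactor groups again: -45a^2-61aw+36w^2 = -9a(5a+9w) + 4w(5a+9w); both groups contain (5a+9w), giving -(9a-4w)(5a+9w).

-(4a-7w)(5a+9w)(9a-4w)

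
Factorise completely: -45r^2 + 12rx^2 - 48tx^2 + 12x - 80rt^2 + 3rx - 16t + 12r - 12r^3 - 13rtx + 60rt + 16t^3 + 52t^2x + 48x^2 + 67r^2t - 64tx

-(3r - 4t + 3x)(4r - t - 4x - 1)(r - 4t + 4)

Group: r(-12r^2 + 19rt + 3r - 4t^2 - 13tx - 4t + 12x^2 + 3x) + (-4t + 4)(-12r^2 + 19rt + 3r - 4t^2 - 13tx - 4t + 12x^2 + 3x); both groups contain (-12r^2 + 19rt + 3r - 4t^2 - 13tx - 4t + 12x^2 + 3x), so (r - 4t + 4) is a factor with cofactor -12r^2 + 19rt + 3r - 4t^2 - 13tx - 4t + 12x^2 + 3x.
The cofactor groups again: -12r^2 + 19rt + 3r - 4t^2 - 13tx - 4t + 12x^2 + 3x = -3r(4r - t - 4x - 1) + (4t - 3x)(4r - t - 4x - 1); both groups contain (4r - t - 4x - 1), giving -(3r - 4t + 3x)(4r - t - 4x - 1).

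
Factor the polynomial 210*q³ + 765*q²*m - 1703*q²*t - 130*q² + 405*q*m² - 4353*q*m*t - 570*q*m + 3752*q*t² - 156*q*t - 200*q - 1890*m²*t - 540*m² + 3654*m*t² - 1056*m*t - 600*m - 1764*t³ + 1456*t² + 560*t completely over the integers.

(5*q + 15*m - 14*t)*(3*q - 14*t - 4)*(14*q + 9*m - 9*t + 10)

Group: 3*q*(70*q² + 255*q*m - 241*q*t + 50*q + 135*m² - 261*m*t + 150*m + 126*t² - 140*t) + (-14*t - 4)*(70*q² + 255*q*m - 241*q*t + 50*q + 135*m² - 261*m*t + 150*m + 126*t² - 140*t); both groups contain (70*q² + 255*q*m - 241*q*t + 50*q + 135*m² - 261*m*t + 150*m + 126*t² - 140*t), so (3*q - 14*t - 4) is a factor with cofactor 70*q² + 255*q*m - 241*q*t + 50*q + 135*m² - 261*m*t + 150*m + 126*t² - 140*t.
The cofactor groups again: 70*q² + 255*q*m - 241*q*t + 50*q + 135*m² - 261*m*t + 150*m + 126*t² - 140*t = 14*q*(5*q + 15*m - 14*t) + (9*m - 9*t + 10)*(5*q + 15*m - 14*t); both groups contain (5*q + 15*m - 14*t), giving (14*q + 9*m - 9*t + 10)*(5*q + 15*m - 14*t).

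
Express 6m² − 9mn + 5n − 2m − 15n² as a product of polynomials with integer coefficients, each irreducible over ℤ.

(2m − 5n)(3m + 3n − 1)

Group: 2m(3m + 3n − 1) − 5n(3m + 3n − 1); both groups contain (3m + 3n − 1).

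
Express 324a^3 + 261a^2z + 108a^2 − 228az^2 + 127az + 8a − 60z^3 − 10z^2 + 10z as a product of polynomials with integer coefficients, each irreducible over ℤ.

(4a + 5z)(9a + 2z + 1)(9a − 6z + 2)

Group: 9a(36a^2 + 21az + 8a − 30z^2 + 10z) + (2z + 1)(36a^2 + 21az + 8a − 30z^2 + 10z); both groups contain (36a^2 + 21az + 8a − 30z^2 + 10z), so (9a + 2z + 1) is a factor with cofactor 36a^2 + 21az + 8a − 30z^2 + 10z.
The cofactor groups again: 36a^2 + 21az + 8a − 30z^2 + 10z = 4a(9a − 6z + 2) + 5z(9a − 6z + 2); both groups contain (9a − 6z + 2), giving (4a + 5z)(9a − 6z + 2).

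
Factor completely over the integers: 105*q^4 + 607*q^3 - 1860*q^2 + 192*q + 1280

(3*q - 4)*(5*q - 8)*(7*q + 5)*(q + 8)

By the rational root theorem, q = 8/5 is a root, so (5*q - 8) is a factor; dividing leaves 21*q^3 + 155*q^2 - 124*q - 160.
Then q = 4/3 is a root, so (3*q - 4) divides it; the quotient is 7*q^2 + 61*q + 40.
The remaining quadratic factors as (q + 8)(7*q + 5).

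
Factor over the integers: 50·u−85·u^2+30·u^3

Pull out the common factor 5·u, then factor the remaining trinomial.

5·u·(6·u−5)·(u−2)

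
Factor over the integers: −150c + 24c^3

6c(2c + 5)(2c − 5)

Factor out 6c, leaving 4c^2 − 25, which is a difference of two squares.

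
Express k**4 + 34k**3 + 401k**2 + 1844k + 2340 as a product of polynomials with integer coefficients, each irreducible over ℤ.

(k + 10)(k + 13)(k + 2)(k + 9)

By the rational root theorem, k = -10 is a root, giving the factor (k + 10) and quotient k**3 + 24k**2 + 161k + 234.
Then k = -13 is a root, giving the factor (k + 13) and quotient k**2 + 11k + 18.
The remaining quadratic factors as (k + 9)(k + 2).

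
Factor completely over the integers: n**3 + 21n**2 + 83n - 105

(n + 15)(n + 7)(n - 1)

Trying the rational-root candidates, n = -15 is a root, giving the factor (n + 15) and quotient n**2 + 6n - 7.
The remaining quadratic factors as (n + 7)(n - 1).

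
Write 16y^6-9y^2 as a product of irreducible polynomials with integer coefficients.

Pull out the common factor y^2, leaving 16y^4-9.
Recognize a difference of squares with the parts 4y^2 and 3.

y^2(4y^2+3)(4y^2-3)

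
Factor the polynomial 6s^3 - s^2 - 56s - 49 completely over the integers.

(2s - 7)(3s + 7)(s + 1)

Trying the rational-root candidates, s = -7/3 is a root, so (3s + 7) divides it; the quotient is 2s^2 - 5s - 7.
The remaining quadratic factors as (s + 1)(2s - 7).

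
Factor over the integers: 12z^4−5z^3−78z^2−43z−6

(3z+1)(4z+1)(z+2)(z−3)

By the rational root theorem, z = −1/4 is a root, so (4z+1) divides it; the quotient is 3z^3−2z^2−19z−6.
Next, z = −1/3 is a root, so (3z+1) divides it; the quotient is z^2−z−6.
The remaining quadratic factors as (z−3)(z+2).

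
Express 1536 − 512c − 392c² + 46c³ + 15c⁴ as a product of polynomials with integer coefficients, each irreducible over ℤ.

Trying the rational-root candidates, c = −8/3 is a root, so (3c + 8) divides it; the quotient is 5c³ + 2c² − 136c + 192.
Next, c = 4 is a root, so (c − 4) is a factor; dividing leaves 5c² + 22c − 48.
The remaining quadratic factors as (c + 6)(5c − 8).

(3c + 8)(5c − 8)(c + 6)(c − 4)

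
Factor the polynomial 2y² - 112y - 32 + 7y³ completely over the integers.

Testing divisors of the constant over divisors of the leading coefficient, y = -2/7 is a root, giving the factor (7y + 2) and quotient y² - 16.
The remaining quadratic factors as (y - 4)(y + 4).

(7y + 2)(y + 4)(y - 4)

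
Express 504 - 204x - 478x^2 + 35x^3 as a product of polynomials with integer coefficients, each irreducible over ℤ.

Testing divisors of the constant over divisors of the leading coefficient, x = 6/7 is a root, so (7x - 6) divides it; the quotient is 5x^2 - 64x - 84.
The remaining quadratic factors as (x - 14)(5x + 6).

(5x + 6)(7x - 6)(x - 14)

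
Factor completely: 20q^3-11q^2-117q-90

Among the possible rational roots, q = -6/5 is a root, so (5q+6) is a factor; dividing leaves 4q^2-7q-15.
The remaining quadratic factors as (4q+5)(q-3).

(4q+5)(5q+6)(q-3)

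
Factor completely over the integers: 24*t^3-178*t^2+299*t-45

Trying the rational-root candidates, t = 5 is a root, so (t-5) is a factor; dividing leaves 24*t^2-58*t+9.
The remaining quadratic factors as (4*t-9)(6*t-1).

(4*t-9)*(6*t-1)*(t-5)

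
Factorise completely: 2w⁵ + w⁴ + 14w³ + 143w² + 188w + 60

(2w + 1)(w + 1)(w + 3)(w² - 4w + 20)

By the rational root theorem, w = -1 is a root, so (w + 1) divides it; the quotient is 2w⁴ - w³ + 15w² + 128w + 60.
Next, w = -3 is a root, giving the factor (w + 3) and quotient 2w³ - 7w² + 36w + 20.
Next, w = -1/2 is a root, so (2w + 1) divides it; the quotient is w² - 4w + 20.
The quadratic w² - 4w + 20 has discriminant -64 < 0 and is irreducible over ℤ.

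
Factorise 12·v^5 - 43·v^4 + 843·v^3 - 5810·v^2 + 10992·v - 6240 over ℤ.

(3·v - 4)·(4·v - 5)·(v - 4)·(v^2 + 3·v + 78)

Among the possible rational roots, v = 4/3 is a root, giving the factor (3·v - 4) and quotient 4·v^4 - 9·v^3 + 269·v^2 - 1578·v + 1560.
Next, v = 4 is a root, giving the factor (v - 4) and quotient 4·v^3 + 7·v^2 + 297·v - 390.
Then v = 5/4 is a root, giving the factor (4·v - 5) and quotient v^2 + 3·v + 78.
The quadratic v^2 + 3·v + 78 has discriminant -303 < 0 and is irreducible over ℤ.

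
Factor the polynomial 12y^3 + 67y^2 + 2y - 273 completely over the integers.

(3y + 13)(4y - 7)(y + 3)

Among the possible rational roots, y = 7/4 is a root, giving the factor (4y - 7) and quotient 3y^2 + 22y + 39.
The remaining quadratic factors as (3y + 13)(y + 3).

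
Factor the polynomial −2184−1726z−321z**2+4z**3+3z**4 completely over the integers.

Testing divisors of the constant over divisors of the leading coefficient, z = 12 is a root, giving the factor (z−12) and quotient 3z**3+40z**2+159z+182.
Next, z = −7 is a root, so (z+7) divides it; the quotient is 3z**2+19z+26.
The remaining quadratic factors as (3z+13)(z+2).

(3z+13)(z+2)(z+7)(z−12)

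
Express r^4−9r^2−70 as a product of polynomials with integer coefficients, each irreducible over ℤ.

Substitute u = r^2 to get a quadratic in u, then factor.
r^2+5 is irreducible over ℤ (always positive, so no real roots).
r^2−14 is irreducible over ℤ (14 is not a perfect square).

(r^2+5)(r^2−14)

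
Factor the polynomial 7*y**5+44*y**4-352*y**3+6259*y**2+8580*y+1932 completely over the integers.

(7*y+2)*(y+1)*(y+14)*(y**2-9*y+69)

Testing divisors of the constant over divisors of the leading coefficient, y = -1 is a root, giving the factor (y+1) and quotient 7*y**4+37*y**3-389*y**2+6648*y+1932.
Continuing, y = -14 is a root, so (y+14) is a factor; dividing leaves 7*y**3-61*y**2+465*y+138.
Continuing, y = -2/7 is a root, so (7*y+2) divides it; the quotient is y**2-9*y+69.
The quadratic y**2-9*y+69 has discriminant -195 < 0 and is irreducible over ℤ.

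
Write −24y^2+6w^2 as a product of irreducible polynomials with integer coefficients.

Factor out 6, leaving w^2−4y^2, which is a difference of two squares.

6(w+2y)(w−2y)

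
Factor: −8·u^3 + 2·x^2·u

Pull out the common factor 2·u; x^2 − 4·u^2 is a difference of squares.

2·u·(x − 2·u)·(x + 2·u)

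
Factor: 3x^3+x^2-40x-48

Trying the rational-root candidates, x = -4/3 is a root, so (3x+4) divides it; the quotient is x^2-x-12.
The remaining quadratic factors as (x-4)(x+3).

(3x+4)(x+3)(x-4)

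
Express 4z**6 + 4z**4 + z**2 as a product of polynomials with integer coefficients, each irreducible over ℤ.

z**2(2z**2 + 1)**2

Every term has a factor of z**2; factoring it out leaves 4z**4 + 4z**2 + 1.
Recognize a perfect-square trinomial with the parts 2z**2 and 1.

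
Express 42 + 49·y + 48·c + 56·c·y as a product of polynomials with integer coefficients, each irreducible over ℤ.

(7·y + 6)·(8·c + 7)

Group as (56·c·y + 48·c) + (49·y + 42) = 8·c·(7·y + 6) + 7·(7·y + 6).
Both groups share the factor (7·y + 6).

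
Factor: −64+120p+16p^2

Pull out the common factor 8, then factor the remaining trinomial.

8(2p−1)(p+8)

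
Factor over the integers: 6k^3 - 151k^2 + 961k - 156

By the rational root theorem, k = 1/6 is a root, so (6k - 1) divides it; the quotient is k^2 - 25k + 156.
The remaining quadratic factors as (k - 13)(k - 12).

(6k - 1)(k - 12)(k - 13)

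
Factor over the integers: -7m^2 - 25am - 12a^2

-(3a + m)(4a + 7m)

Group: -3a(4a + 7m) - m(4a + 7m); both groups contain (4a + 7m).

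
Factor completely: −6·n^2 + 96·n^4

6·n^2·(4·n + 1)·(4·n − 1)

Every term has a factor of 6·n^2. Then 16·n^2 − 1 = (4·n)² − (1)².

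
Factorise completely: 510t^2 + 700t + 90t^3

Pull out the common factor 10t, then factor the remaining trinomial.

10t(3t + 10)(3t + 7)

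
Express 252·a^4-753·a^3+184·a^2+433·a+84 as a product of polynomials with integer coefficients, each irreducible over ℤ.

By the rational root theorem, a = -1/4 is a root, so (4·a+1) divides it; the quotient is 63·a^3-204·a^2+97·a+84.
Continuing, a = -3/7 is a root, giving the factor (7·a+3) and quotient 9·a^2-33·a+28.
The remaining quadratic factors as (3·a-4)(3·a-7).

(3·a-4)·(3·a-7)·(4·a+1)·(7·a+3)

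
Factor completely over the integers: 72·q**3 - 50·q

2·q·(6·q + 5)·(6·q - 5)

Pull out the common factor 2·q; 36·q**2 - 25 is a difference of squares.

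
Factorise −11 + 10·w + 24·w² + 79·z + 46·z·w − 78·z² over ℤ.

−(13·z − 12·w − 11)·(6·z + 2·w − 1)

Group: −13·z·(6·z + 2·w − 1) + (12·w + 11)·(6·z + 2·w − 1); both groups contain (6·z + 2·w − 1).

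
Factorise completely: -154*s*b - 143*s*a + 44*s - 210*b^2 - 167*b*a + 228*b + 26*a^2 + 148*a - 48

-(11*s + 15*b - 2*a - 12)*(14*b + 13*a - 4)

Group: -11*s*(14*b + 13*a - 4) + (-15*b + 2*a + 12)*(14*b + 13*a - 4); both groups contain (14*b + 13*a - 4).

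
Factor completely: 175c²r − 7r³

7r(5c + r)(5c − r)

Pull out the common factor 7r; 25c² − r² is a difference of squares.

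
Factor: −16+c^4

(c+2)(c−2)(c^2+4)

Substitute u = c^2 to get a quadratic in u, then factor.
c^2+4 is irreducible over ℤ (sum of squares).
c^2−4 is a difference of squares.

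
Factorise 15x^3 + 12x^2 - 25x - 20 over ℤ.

(5x + 4)(3x^2 - 5)

Group as (15x^3 - 25x) + (12x^2 - 20) = 5x(3x^2 - 5) + 4(3x^2 - 5).
Both groups share the factor (3x^2 - 5).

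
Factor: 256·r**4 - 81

(4·r + 3)·(4·r - 3)·(16·r**2 + 9)

Write as (16·r**2)² − (9)², then factor 16·r**2 - 9 once more.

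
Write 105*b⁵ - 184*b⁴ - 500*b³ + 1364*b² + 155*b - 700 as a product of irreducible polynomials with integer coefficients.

(3*b + 7)*(5*b - 4)*(7*b + 5)*(b² - 4*b + 5)

By the rational root theorem, b = -5/7 is a root, so (7*b + 5) is a factor; dividing leaves 15*b⁴ - 37*b³ - 45*b² + 227*b - 140.
Next, b = 4/5 is a root, so (5*b - 4) divides it; the quotient is 3*b³ - 5*b² - 13*b + 35.
Then b = -7/3 is a root, so (3*b + 7) divides it; the quotient is b² - 4*b + 5.
The quadratic b² - 4*b + 5 has discriminant -4 < 0 and is irreducible over ℤ.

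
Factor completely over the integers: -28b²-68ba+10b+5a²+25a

-(14b-a-5)(2b+5a)

Group: -2b(14b-a-5) - 5a(14b-a-5); both groups contain (14b-a-5).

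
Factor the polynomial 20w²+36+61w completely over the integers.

(4w+9)(5w+4)

Need a pair with product 20·36 = 720 and sum 61: that's 16 and 45.
Split the middle term: 20w²+16w + 45w+36 = 4w(5w+4) + 9(5w+4).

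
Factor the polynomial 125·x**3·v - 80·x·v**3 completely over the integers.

5·v·x·(5·x - 4·v)·(5·x + 4·v)

Factor out 5·x·v, leaving 25·x**2 - 16·v**2, which is a difference of two squares.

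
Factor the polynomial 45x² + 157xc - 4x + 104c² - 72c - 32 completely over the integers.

(5x + 13c + 4)(9x + 8c - 8)

Group: 9x(5x + 13c + 4) + (8c - 8)(5x + 13c + 4); both groups contain (5x + 13c + 4).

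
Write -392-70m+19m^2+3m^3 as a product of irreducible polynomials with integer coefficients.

(3m-14)(m+4)(m+7)

Among the possible rational roots, m = -4 is a root, giving the factor (m+4) and quotient 3m^2+7m-98.
The remaining quadratic factors as (3m-14)(m+7).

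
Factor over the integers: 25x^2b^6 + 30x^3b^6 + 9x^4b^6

Factor out x^2b^6 first: what remains is 9x^2 + 30x + 25.
Recognize a perfect-square trinomial with the parts 3x and 5.

b^6x^2(3x + 5)^2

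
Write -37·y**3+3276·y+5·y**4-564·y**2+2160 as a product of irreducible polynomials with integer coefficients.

Trying the rational-root candidates, y = -10 is a root, giving the factor (y+10) and quotient 5·y**3-87·y**2+306·y+216.
Continuing, y = 12 is a root, giving the factor (y-12) and quotient 5·y**2-27·y-18.
The remaining quadratic factors as (y-6)(5·y+3).

(5·y+3)·(y+10)·(y-12)·(y-6)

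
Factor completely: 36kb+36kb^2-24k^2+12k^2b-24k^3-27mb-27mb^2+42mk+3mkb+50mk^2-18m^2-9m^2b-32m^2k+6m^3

Group: 3m(2m^2-8mk-3mb-6m+6k^2-3kb+6k-9b^2-9b) - 4k(2m^2-8mk-3mb-6m+6k^2-3kb+6k-9b^2-9b); both groups contain (2m^2-8mk-3mb-6m+6k^2-3kb+6k-9b^2-9b), so (3m-4k) is a factor with cofactor 2m^2-8mk-3mb-6m+6k^2-3kb+6k-9b^2-9b.
The cofactor groups again: 2m^2-8mk-3mb-6m+6k^2-3kb+6k-9b^2-9b = 2m(m-3k-3b-3) + (-2k+3b)(m-3k-3b-3); both groups contain (m-3k-3b-3), giving (2m-2k+3b)(m-3k-3b-3).

(m-3k-3b-3)(3m-4k)(2m-2k+3b)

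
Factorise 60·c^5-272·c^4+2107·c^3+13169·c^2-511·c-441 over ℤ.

Trying the rational-root candidates, c = -1/6 is a root, so (6·c+1) is a factor; dividing leaves 10·c^4-47·c^3+359·c^2+2135·c-441.
Next, c = -7/2 is a root, giving the factor (2·c+7) and quotient 5·c^3-41·c^2+323·c-63.
Then c = 1/5 is a root, giving the factor (5·c-1) and quotient c^2-8·c+63.
The quadratic c^2-8·c+63 has discriminant -188 < 0 and is irreducible over ℤ.

(2·c+7)·(5·c-1)·(6·c+1)·(c^2-8·c+63)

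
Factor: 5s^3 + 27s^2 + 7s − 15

Among the possible rational roots, s = −5 is a root, giving the factor (s + 5) and quotient 5s^2 + 2s − 3.
The remaining quadratic factors as (5s − 3)(s + 1).

(5s − 3)(s + 1)(s + 5)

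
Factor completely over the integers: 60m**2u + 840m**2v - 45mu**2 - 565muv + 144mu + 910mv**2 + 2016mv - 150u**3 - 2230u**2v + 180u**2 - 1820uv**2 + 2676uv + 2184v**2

Group: 12m(5mu + 70mv - 10u**2 - 140uv + 12u + 168v) + (15u + 13v)(5mu + 70mv - 10u**2 - 140uv + 12u + 168v); both groups contain (5mu + 70mv - 10u**2 - 140uv + 12u + 168v), so (12m + 15u + 13v) is a factor with cofactor 5mu + 70mv - 10u**2 - 140uv + 12u + 168v.
The cofactor groups again: 5mu + 70mv - 10u**2 - 140uv + 12u + 168v = u(5m - 10u + 12) + 14v(5m - 10u + 12); both groups contain (5m - 10u + 12), giving (u + 14v)(5m - 10u + 12).

(12m + 15u + 13v)(5m - 10u + 12)(u + 14v)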